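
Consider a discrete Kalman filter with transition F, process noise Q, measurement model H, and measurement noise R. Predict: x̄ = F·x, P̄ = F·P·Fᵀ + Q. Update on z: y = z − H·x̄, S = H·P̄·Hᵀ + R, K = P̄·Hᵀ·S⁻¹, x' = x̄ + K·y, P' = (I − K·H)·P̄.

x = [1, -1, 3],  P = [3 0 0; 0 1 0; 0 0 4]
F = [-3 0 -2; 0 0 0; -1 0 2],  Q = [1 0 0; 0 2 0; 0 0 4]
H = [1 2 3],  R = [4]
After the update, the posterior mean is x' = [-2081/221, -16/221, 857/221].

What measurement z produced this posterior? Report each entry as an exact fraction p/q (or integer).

z = [2]

x̄ = F·x = [-9, 0, 5]
P̄ = F·P·Fᵀ + Q = [44 0 -7; 0 2 0; -7 0 23]
S = H·P̄·Hᵀ + R = [221]
K = P̄·Hᵀ·S⁻¹ = [23/221; 4/221; 62/221]
x' − x̄ = [-92/221, -16/221, -248/221] = K·y
y = (KᵀK)⁻¹·Kᵀ·(x' − x̄) = [-4]
z = y + H·x̄ = [-4] + [6] = [2]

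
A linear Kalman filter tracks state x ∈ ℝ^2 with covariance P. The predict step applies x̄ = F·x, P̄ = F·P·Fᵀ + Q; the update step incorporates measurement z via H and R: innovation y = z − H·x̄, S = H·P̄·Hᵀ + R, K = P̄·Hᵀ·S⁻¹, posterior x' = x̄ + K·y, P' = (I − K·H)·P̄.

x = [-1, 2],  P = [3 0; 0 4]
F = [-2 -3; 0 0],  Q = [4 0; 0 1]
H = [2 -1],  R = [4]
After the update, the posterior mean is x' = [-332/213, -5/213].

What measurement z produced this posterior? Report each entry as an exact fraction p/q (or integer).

x̄ = F·x = [-4, 0]
P̄ = F·P·Fᵀ + Q = [52 0; 0 1]
S = H·P̄·Hᵀ + R = [213]
K = P̄·Hᵀ·S⁻¹ = [104/213; -1/213]
x' − x̄ = [520/213, -5/213] = K·y
y = (KᵀK)⁻¹·Kᵀ·(x' − x̄) = [5]
z = y + H·x̄ = [5] + [-8] = [-3]

z = [-3]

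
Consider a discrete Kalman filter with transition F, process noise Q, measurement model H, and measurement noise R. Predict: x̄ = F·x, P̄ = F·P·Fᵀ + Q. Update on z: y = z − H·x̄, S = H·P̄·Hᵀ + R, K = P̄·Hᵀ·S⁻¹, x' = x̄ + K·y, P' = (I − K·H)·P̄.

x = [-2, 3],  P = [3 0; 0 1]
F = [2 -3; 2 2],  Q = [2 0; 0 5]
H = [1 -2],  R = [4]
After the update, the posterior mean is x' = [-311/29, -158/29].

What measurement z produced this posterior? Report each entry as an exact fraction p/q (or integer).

z = [1]

x̄ = F·x = [-13, 2]
P̄ = F·P·Fᵀ + Q = [23 6; 6 21]
S = H·P̄·Hᵀ + R = [87]
K = P̄·Hᵀ·S⁻¹ = [11/87; -12/29]
x' − x̄ = [66/29, -216/29] = K·y
y = (KᵀK)⁻¹·Kᵀ·(x' − x̄) = [18]
z = y + H·x̄ = [18] + [-17] = [1]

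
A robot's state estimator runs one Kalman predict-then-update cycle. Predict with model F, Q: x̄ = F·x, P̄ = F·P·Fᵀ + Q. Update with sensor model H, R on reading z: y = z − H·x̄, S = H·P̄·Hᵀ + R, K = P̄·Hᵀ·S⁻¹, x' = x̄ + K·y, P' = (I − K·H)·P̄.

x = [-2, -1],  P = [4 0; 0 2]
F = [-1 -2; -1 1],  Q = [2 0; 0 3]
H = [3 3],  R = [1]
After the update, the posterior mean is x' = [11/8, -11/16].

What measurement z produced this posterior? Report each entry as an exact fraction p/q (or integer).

x̄ = F·x = [4, 1]
P̄ = F·P·Fᵀ + Q = [14 0; 0 9]
S = H·P̄·Hᵀ + R = [208]
K = P̄·Hᵀ·S⁻¹ = [21/104; 27/208]
x' − x̄ = [-21/8, -27/16] = K·y
y = (KᵀK)⁻¹·Kᵀ·(x' − x̄) = [-13]
z = y + H·x̄ = [-13] + [15] = [2]

z = [2]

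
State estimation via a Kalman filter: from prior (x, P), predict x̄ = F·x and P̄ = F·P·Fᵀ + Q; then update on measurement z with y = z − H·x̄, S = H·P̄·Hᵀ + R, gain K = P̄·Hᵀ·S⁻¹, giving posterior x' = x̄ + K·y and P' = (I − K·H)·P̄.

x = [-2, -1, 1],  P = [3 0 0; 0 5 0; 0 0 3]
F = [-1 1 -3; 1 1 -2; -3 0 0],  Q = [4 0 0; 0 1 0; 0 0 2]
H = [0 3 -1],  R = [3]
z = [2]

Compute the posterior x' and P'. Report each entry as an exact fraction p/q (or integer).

x̄ = F·x = [-2, -5, 6]
P̄ = F·P·Fᵀ + Q = [39 20 9; 20 21 -9; 9 -9 29]
y = z − H·x̄ = [23]
S = H·P̄·Hᵀ + R = [275]
K = P̄·Hᵀ·S⁻¹ = [51/275; 72/275; -56/275]
x' = x̄ + K·y = [623/275, 281/275, 362/275]
P' = (I − K·H)·P̄ = [8124/275 1828/275 5331/275; 1828/275 591/275 1557/275; 5331/275 1557/275 4839/275]

x' = [623/275, 281/275, 362/275]
P' = [8124/275 1828/275 5331/275; 1828/275 591/275 1557/275; 5331/275 1557/275 4839/275]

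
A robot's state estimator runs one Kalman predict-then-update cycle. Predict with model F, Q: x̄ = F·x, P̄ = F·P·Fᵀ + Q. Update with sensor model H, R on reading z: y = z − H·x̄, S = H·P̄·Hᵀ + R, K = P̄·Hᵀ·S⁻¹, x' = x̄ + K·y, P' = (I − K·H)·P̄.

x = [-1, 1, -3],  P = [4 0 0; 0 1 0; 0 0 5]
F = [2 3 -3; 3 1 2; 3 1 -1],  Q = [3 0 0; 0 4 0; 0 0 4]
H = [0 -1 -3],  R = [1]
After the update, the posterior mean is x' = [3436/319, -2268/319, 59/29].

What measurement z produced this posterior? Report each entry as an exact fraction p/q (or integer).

z = [1]

x̄ = F·x = [10, -8, 1]
P̄ = F·P·Fᵀ + Q = [73 -3 42; -3 61 27; 42 27 46]
S = H·P̄·Hᵀ + R = [638]
K = P̄·Hᵀ·S⁻¹ = [-123/638; -71/319; -15/58]
x' − x̄ = [246/319, 284/319, 30/29] = K·y
y = (KᵀK)⁻¹·Kᵀ·(x' − x̄) = [-4]
z = y + H·x̄ = [-4] + [5] = [1]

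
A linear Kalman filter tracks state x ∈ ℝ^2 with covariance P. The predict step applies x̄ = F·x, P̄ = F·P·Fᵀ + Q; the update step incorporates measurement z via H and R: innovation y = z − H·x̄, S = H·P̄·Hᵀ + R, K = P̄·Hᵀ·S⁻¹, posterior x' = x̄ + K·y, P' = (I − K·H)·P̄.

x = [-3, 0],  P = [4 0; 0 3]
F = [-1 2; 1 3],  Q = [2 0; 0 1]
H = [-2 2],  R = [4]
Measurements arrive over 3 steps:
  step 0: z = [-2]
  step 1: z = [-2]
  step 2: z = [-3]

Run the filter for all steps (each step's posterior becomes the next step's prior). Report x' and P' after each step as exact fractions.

step 0: x̄ = F·x = [3, -3]
step 0: P̄ = F·P·Fᵀ + Q = [18 14; 14 32]
step 0: y = z − H·x̄ = [10]
step 0: S = H·P̄·Hᵀ + R = [92]
step 0: K = P̄·Hᵀ·S⁻¹ = [-2/23; 9/23]
step 0: x' = x̄ + K·y = [49/23, 21/23]
step 0: P' = (I − K·H)·P̄ = [398/23 394/23; 394/23 412/23]
step 1: x̄ = F·x = [-7/23, 112/23]
step 1: P̄ = F·P·Fᵀ + Q = [516/23 1680/23; 1680/23 6493/23]
step 1: y = z − H·x̄ = [-284/23]
step 1: S = H·P̄·Hᵀ + R = [14688/23]
step 1: K = P̄·Hᵀ·S⁻¹ = [97/612; 4813/7344]
step 1: x' = x̄ + K·y = [-346/153, -5917/1836]
step 1: P' = (I − K·H)·P̄ = [326/51 2053/306; 2053/306 29449/3672]
step 2: x̄ = F·x = [-3841/918, -7301/612]
step 2: P̄ = F·P·Fᵀ + Q = [12517/918 21431/612; 21431/612 48889/408]
step 2: y = z − H·x̄ = [11467/918]
step 2: S = H·P̄·Hᵀ + R = [236569/918]
step 2: K = P̄·Hᵀ·S⁻¹ = [39259/236569; 311415/473138]
step 2: x' = x̄ + K·y = [-499432/236569, -1754439/473138]
step 2: P' = (I − K·H)·P̄ = [1546694/236569 1625212/236569; 1625212/236569 1936627/236569]

step 0: x' = [49/23, 21/23], P' = [398/23 394/23; 394/23 412/23]
step 1: x' = [-346/153, -5917/1836], P' = [326/51 2053/306; 2053/306 29449/3672]
step 2: x' = [-499432/236569, -1754439/473138], P' = [1546694/236569 1625212/236569; 1625212/236569 1936627/236569]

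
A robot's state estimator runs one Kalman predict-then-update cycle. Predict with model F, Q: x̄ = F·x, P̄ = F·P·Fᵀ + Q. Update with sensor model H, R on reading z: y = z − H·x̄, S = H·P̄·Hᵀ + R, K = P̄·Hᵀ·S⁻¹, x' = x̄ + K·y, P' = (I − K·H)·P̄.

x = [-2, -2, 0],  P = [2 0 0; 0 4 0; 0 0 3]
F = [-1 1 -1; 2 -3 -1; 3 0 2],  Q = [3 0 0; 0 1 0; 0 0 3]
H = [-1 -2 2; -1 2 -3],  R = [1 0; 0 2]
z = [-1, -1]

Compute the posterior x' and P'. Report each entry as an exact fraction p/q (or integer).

x̄ = F·x = [0, 2, -6]
P̄ = F·P·Fᵀ + Q = [12 -13 -12; -13 48 6; -12 6 33]
y = z − H·x̄ = [15, -23]
S = H·P̄·Hᵀ + R = [285 -330; -330 411]
K = P̄·Hᵀ·S⁻¹ = [-106/183 -86/183; 283/2745 167/549; 88/305 3/61]
x' = x̄ + K·y = [388/183, -1894/549, -171/61]
P' = (I − K·H)·P̄ = [964/183 -693/61 -550/61; -693/61 75868/2745 6713/305; -550/61 6713/305 5382/305]

x' = [388/183, -1894/549, -171/61]
P' = [964/183 -693/61 -550/61; -693/61 75868/2745 6713/305; -550/61 6713/305 5382/305]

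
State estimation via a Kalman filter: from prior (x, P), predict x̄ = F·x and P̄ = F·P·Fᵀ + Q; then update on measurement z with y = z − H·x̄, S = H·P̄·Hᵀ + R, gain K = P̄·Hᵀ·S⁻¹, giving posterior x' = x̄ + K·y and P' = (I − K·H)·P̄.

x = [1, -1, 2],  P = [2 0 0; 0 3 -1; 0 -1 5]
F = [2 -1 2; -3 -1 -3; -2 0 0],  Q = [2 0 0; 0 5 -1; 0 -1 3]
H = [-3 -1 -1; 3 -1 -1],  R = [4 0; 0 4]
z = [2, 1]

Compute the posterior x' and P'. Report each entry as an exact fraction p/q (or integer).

x' = [-755/6382, -4939/6382, -8771/12764]
P' = [698/3191 -176/3191 128/3191; -176/3191 20315/3191 -16225/3191; 128/3191 -16225/3191 18182/3191]

x̄ = F·x = [7, -8, -2]
P̄ = F·P·Fᵀ + Q = [37 -40 -8; -40 65 11; -8 11 11]
y = z − H·x̄ = [13, -30]
S = H·P̄·Hᵀ + R = [147 -235; -235 723]
K = P̄·Hᵀ·S⁻¹ = [-1023/6382 1071/6382; -1781/6382 -2309/6382; -2341/12764 -1573/12764]
x' = x̄ + K·y = [-755/6382, -4939/6382, -8771/12764]
P' = (I − K·H)·P̄ = [698/3191 -176/3191 128/3191; -176/3191 20315/3191 -16225/3191; 128/3191 -16225/3191 18182/3191]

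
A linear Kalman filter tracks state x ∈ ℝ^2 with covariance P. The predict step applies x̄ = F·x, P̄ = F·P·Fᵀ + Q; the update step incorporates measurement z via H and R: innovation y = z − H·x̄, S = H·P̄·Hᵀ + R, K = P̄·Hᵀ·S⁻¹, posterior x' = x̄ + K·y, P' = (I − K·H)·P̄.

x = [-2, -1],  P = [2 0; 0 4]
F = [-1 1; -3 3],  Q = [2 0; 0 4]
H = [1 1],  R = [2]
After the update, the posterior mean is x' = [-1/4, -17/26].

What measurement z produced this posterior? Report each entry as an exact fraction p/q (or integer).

z = [-1]

x̄ = F·x = [1, 3]
P̄ = F·P·Fᵀ + Q = [8 18; 18 58]
S = H·P̄·Hᵀ + R = [104]
K = P̄·Hᵀ·S⁻¹ = [1/4; 19/26]
x' − x̄ = [-5/4, -95/26] = K·y
y = (KᵀK)⁻¹·Kᵀ·(x' − x̄) = [-5]
z = y + H·x̄ = [-5] + [4] = [-1]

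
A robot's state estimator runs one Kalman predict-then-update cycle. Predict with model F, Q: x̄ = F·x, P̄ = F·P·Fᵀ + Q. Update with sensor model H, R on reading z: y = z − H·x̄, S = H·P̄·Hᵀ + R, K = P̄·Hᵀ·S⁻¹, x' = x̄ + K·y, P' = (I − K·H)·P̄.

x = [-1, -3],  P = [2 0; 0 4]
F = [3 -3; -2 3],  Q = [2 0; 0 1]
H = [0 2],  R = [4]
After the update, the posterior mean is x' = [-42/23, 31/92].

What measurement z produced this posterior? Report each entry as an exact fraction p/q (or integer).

x̄ = F·x = [6, -7]
P̄ = F·P·Fᵀ + Q = [56 -48; -48 45]
S = H·P̄·Hᵀ + R = [184]
K = P̄·Hᵀ·S⁻¹ = [-12/23; 45/92]
x' − x̄ = [-180/23, 675/92] = K·y
y = (KᵀK)⁻¹·Kᵀ·(x' − x̄) = [15]
z = y + H·x̄ = [15] + [-14] = [1]

z = [1]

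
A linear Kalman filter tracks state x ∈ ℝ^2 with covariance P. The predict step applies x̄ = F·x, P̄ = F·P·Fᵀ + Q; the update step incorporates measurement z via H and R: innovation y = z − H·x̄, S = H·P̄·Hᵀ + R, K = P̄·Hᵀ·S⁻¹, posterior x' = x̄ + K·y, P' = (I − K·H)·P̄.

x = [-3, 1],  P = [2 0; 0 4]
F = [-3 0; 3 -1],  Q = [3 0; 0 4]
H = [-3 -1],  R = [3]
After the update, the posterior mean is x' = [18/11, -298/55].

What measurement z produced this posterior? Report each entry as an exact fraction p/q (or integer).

x̄ = F·x = [9, -10]
P̄ = F·P·Fᵀ + Q = [21 -18; -18 26]
S = H·P̄·Hᵀ + R = [110]
K = P̄·Hᵀ·S⁻¹ = [-9/22; 14/55]
x' − x̄ = [-81/11, 252/55] = K·y
y = (KᵀK)⁻¹·Kᵀ·(x' − x̄) = [18]
z = y + H·x̄ = [18] + [-17] = [1]

z = [1]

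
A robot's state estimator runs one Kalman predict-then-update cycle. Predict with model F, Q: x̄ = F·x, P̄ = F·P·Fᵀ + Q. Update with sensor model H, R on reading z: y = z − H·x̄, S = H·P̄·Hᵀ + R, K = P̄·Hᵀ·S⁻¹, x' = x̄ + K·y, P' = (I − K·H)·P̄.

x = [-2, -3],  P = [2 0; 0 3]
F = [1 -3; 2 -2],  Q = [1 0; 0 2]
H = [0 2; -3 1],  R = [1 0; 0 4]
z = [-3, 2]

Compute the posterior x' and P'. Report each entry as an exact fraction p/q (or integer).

x̄ = F·x = [7, 2]
P̄ = F·P·Fᵀ + Q = [30 22; 22 22]
y = z − H·x̄ = [-7, 21]
S = H·P̄·Hᵀ + R = [89 -88; -88 164]
K = P̄·Hᵀ·S⁻¹ = [308/1713 -545/1713; 836/1713 -11/1713]
x' = x̄ + K·y = [-1610/1713, -2657/1713]
P' = (I − K·H)·P̄ = [778/1713 154/1713; 154/1713 418/1713]

x' = [-1610/1713, -2657/1713]
P' = [778/1713 154/1713; 154/1713 418/1713]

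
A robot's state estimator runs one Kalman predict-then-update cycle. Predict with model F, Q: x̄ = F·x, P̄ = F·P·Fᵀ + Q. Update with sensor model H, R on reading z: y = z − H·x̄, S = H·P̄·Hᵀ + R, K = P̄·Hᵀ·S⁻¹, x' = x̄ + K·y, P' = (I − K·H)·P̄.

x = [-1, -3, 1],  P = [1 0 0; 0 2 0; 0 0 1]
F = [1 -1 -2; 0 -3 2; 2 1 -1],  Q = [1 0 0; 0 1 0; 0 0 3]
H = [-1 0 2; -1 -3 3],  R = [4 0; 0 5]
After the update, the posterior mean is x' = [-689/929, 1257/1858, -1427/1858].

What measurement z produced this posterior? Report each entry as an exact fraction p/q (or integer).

z = [-1, -3]

x̄ = F·x = [0, 11, -6]
P̄ = F·P·Fᵀ + Q = [8 2 2; 2 23 -8; 2 -8 10]
S = H·P̄·Hᵀ + R = [44 112; 112 454]
K = P̄·Hᵀ·S⁻¹ = [-115/929 12/929; 617/1858 -541/1858; 587/1858 34/929]
x' − x̄ = [-689/929, -19181/1858, 9721/1858] = K·y
y = (KᵀK)⁻¹·Kᵀ·(x' − x̄) = [11, 48]
z = y + H·x̄ = [11, 48] + [-12, -51] = [-1, -3]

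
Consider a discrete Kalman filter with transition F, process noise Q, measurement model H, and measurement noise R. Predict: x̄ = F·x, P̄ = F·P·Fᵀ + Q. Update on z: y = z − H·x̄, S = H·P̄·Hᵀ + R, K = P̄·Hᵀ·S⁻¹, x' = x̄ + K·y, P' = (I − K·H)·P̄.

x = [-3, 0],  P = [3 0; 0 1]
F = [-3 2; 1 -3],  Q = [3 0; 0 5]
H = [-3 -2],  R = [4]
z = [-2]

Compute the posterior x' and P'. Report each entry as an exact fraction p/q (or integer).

x̄ = F·x = [9, -3]
P̄ = F·P·Fᵀ + Q = [34 -15; -15 17]
y = z − H·x̄ = [19]
S = H·P̄·Hᵀ + R = [198]
K = P̄·Hᵀ·S⁻¹ = [-4/11; 1/18]
x' = x̄ + K·y = [23/11, -35/18]
P' = (I − K·H)·P̄ = [86/11 -11; -11 295/18]

x' = [23/11, -35/18]
P' = [86/11 -11; -11 295/18]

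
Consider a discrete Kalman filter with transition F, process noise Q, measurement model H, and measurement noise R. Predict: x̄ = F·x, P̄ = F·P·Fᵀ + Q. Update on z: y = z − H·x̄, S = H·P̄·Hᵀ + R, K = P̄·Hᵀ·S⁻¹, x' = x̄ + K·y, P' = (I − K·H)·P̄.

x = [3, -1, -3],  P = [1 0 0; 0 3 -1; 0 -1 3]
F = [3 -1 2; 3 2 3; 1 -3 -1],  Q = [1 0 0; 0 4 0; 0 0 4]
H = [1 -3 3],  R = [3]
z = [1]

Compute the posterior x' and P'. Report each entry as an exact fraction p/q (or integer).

x̄ = F·x = [4, -2, 9]
P̄ = F·P·Fᵀ + Q = [29 20 11; 20 40 -13; 11 -13 29]
y = z − H·x̄ = [-36]
S = H·P̄·Hᵀ + R = [833]
K = P̄·Hᵀ·S⁻¹ = [2/833; -139/833; 137/833]
x' = x̄ + K·y = [3260/833, 3338/833, 2565/833]
P' = (I − K·H)·P̄ = [24153/833 16938/833 8889/833; 16938/833 13999/833 8214/833; 8889/833 8214/833 5388/833]

x' = [3260/833, 3338/833, 2565/833]
P' = [24153/833 16938/833 8889/833; 16938/833 13999/833 8214/833; 8889/833 8214/833 5388/833]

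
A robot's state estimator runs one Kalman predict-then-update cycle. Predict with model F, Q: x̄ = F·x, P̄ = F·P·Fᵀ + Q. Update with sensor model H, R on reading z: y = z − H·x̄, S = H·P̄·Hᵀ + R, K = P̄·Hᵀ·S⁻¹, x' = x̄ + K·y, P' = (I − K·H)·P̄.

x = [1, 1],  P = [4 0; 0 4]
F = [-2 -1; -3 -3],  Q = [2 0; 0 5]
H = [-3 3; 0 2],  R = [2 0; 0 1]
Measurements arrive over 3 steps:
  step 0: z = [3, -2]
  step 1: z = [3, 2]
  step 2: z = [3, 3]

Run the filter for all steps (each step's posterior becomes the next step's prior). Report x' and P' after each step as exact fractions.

step 0: x' = [-9765/5063, -14938/15189], P' = [2270/5063 1218/5063; 1218/5063 3736/15189]
step 1: x' = [3345256/9569853, 11642425/9569853], P' = [4064834/9569853 2181794/9569853; 2181794/9569853 2282912/9569853]
step 2: x' = [735347629/1935662527, 8077244894/5806987581], P' = [2462505962/5806987581 440405286/1935662527; 440405286/1935662527 461155816/1935662527]

step 0: x̄ = F·x = [-3, -6]
step 0: P̄ = F·P·Fᵀ + Q = [22 36; 36 77]
step 0: y = z − H·x̄ = [12, 10]
step 0: S = H·P̄·Hᵀ + R = [245 246; 246 309]
step 0: K = P̄·Hᵀ·S⁻¹ = [-1578/5063 2436/5063; 41/5063 7472/15189]
step 0: x' = x̄ + K·y = [-9765/5063, -14938/15189]
step 0: P' = (I − K·H)·P̄ = [2270/5063 1218/5063; 1218/5063 3736/15189]
step 1: x̄ = F·x = [73528/15189, 44233/5063]
step 1: P̄ = F·P·Fᵀ + Q = [75970/15189 28318/5063; 28318/5063 78877/5063]
step 1: y = z − H·x̄ = [-43982/5063, -78340/5063]
step 1: S = H·P̄·Hᵀ + R = [438205/5063 303354/5063; 303354/5063 320571/5063]
step 1: K = P̄·Hᵀ·S⁻¹ = [-313840/1063317 4363588/9569853; 16853/1063317 4565824/9569853]
step 1: x' = x̄ + K·y = [3345256/9569853, 11642425/9569853]
step 1: P' = (I − K·H)·P̄ = [4064834/9569853 2181794/9569853; 2181794/9569853 2282912/9569853]
step 2: x̄ = F·x = [-2036993/1063317, -14987681/3189951]
step 2: P̄ = F·P·Fᵀ + Q = [5156570/1063317 1884218/354439; 1884218/354439 16027919/1063317]
step 2: y = z − H·x̄ = [12066653/1063317, 39545215/3189951]
step 2: S = H·P̄·Hᵀ + R = [30346421/354439 20750530/354439; 20750530/354439 65174993/1063317]
step 2: K = P̄·Hᵀ·S⁻¹ = [-570645052/1935662527 880810572/1935662527; 31125795/1935662527 922311632/1935662527]
step 2: x' = x̄ + K·y = [735347629/1935662527, 8077244894/5806987581]
step 2: P' = (I − K·H)·P̄ = [2462505962/5806987581 440405286/1935662527; 440405286/1935662527 461155816/1935662527]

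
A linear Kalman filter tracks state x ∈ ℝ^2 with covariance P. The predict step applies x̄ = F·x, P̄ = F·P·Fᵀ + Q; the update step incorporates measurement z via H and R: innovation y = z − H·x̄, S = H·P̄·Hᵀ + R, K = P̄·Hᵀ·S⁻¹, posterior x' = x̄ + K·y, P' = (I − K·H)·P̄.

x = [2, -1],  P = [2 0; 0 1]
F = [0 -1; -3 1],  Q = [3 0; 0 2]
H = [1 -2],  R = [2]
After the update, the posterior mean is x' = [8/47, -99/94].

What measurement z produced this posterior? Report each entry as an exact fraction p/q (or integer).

z = [2]

x̄ = F·x = [1, -7]
P̄ = F·P·Fᵀ + Q = [4 -1; -1 21]
S = H·P̄·Hᵀ + R = [94]
K = P̄·Hᵀ·S⁻¹ = [3/47; -43/94]
x' − x̄ = [-39/47, 559/94] = K·y
y = (KᵀK)⁻¹·Kᵀ·(x' − x̄) = [-13]
z = y + H·x̄ = [-13] + [15] = [2]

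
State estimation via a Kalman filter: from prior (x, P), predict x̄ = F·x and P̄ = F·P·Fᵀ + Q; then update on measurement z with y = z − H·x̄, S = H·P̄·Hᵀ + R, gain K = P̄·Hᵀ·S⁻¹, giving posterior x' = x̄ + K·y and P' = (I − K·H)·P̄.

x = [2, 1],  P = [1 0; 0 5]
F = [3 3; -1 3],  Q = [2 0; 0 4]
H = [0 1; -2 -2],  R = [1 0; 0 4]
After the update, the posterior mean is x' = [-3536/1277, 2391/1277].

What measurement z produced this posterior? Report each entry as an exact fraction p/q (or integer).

z = [3, 3]

x̄ = F·x = [9, 1]
P̄ = F·P·Fᵀ + Q = [56 42; 42 50]
S = H·P̄·Hᵀ + R = [51 -184; -184 764]
K = P̄·Hᵀ·S⁻¹ = [-994/1277 -567/1277; 1086/1277 -46/1277]
x' − x̄ = [-15029/1277, 1114/1277] = K·y
y = (KᵀK)⁻¹·Kᵀ·(x' − x̄) = [2, 23]
z = y + H·x̄ = [2, 23] + [1, -20] = [3, 3]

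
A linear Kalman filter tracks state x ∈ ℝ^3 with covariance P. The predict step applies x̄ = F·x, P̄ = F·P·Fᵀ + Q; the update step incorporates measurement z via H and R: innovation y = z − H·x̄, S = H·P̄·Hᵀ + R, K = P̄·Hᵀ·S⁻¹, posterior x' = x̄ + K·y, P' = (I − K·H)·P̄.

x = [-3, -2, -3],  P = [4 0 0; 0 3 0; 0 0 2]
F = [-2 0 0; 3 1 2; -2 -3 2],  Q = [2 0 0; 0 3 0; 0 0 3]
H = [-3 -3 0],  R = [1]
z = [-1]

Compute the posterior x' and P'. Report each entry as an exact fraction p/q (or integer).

x' = [474/181, -425/181, 168/181]
P' = [2934/181 -2940/181 2410/181; -2940/181 2966/181 -2419/181; 2410/181 -2419/181 9045/181]

x̄ = F·x = [6, -17, 6]
P̄ = F·P·Fᵀ + Q = [18 -24 16; -24 50 -25; 16 -25 54]
y = z − H·x̄ = [-34]
S = H·P̄·Hᵀ + R = [181]
K = P̄·Hᵀ·S⁻¹ = [18/181; -78/181; 27/181]
x' = x̄ + K·y = [474/181, -425/181, 168/181]
P' = (I − K·H)·P̄ = [2934/181 -2940/181 2410/181; -2940/181 2966/181 -2419/181; 2410/181 -2419/181 9045/181]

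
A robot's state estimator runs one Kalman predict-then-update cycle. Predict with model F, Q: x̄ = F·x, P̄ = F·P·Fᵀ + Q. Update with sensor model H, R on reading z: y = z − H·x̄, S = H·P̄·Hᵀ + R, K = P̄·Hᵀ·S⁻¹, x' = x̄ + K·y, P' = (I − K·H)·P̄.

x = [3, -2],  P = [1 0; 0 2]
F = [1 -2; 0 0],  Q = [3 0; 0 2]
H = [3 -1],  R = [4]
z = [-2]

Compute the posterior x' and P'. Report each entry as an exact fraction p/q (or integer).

x' = [-5/19, 23/57]
P' = [12/19 12/19; 12/19 112/57]

x̄ = F·x = [7, 0]
P̄ = F·P·Fᵀ + Q = [12 0; 0 2]
y = z − H·x̄ = [-23]
S = H·P̄·Hᵀ + R = [114]
K = P̄·Hᵀ·S⁻¹ = [6/19; -1/57]
x' = x̄ + K·y = [-5/19, 23/57]
P' = (I − K·H)·P̄ = [12/19 12/19; 12/19 112/57]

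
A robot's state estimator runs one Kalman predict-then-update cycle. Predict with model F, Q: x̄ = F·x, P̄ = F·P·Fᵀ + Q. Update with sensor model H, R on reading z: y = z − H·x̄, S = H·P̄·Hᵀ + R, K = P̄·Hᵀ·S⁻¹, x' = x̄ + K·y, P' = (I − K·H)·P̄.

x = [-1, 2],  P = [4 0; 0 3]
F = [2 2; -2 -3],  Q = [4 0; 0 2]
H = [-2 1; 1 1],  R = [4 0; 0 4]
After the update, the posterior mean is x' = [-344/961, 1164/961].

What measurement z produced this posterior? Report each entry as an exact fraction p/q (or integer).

x̄ = F·x = [2, -4]
P̄ = F·P·Fᵀ + Q = [32 -34; -34 45]
S = H·P̄·Hᵀ + R = [313 15; 15 13]
K = P̄·Hᵀ·S⁻¹ = [-311/961 211/961; 326/961 437/961]
x' − x̄ = [-2266/961, 5008/961] = K·y
y = (KᵀK)⁻¹·Kᵀ·(x' − x̄) = [10, 4]
z = y + H·x̄ = [10, 4] + [-8, -2] = [2, 2]

z = [2, 2]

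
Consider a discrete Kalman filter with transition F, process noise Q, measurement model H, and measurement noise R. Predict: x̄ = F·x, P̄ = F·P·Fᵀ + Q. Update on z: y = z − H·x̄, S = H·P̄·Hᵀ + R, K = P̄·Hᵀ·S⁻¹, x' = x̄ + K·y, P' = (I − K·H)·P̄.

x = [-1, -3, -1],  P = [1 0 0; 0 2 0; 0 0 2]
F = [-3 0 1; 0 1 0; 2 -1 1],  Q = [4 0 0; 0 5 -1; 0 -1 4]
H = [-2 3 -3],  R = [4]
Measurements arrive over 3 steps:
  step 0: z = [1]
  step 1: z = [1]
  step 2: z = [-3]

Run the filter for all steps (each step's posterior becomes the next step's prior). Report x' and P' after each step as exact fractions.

step 0: x' = [230/241, -303/241, -518/241], P' = [3291/241 540/241 -1630/241; 540/241 787/241 387/241; -1630/241 387/241 1523/241]
step 1: x' = [-269027/71866, -106053/71866, 48635/71866], P' = [5381595/71866 856017/71866 -2676525/71866; 856017/71866 383367/71866 -196811/71866; -2676525/71866 -196811/71866 1572759/71866]
step 2: x' = [272853851/73480901, -66146183/73480901, -173682656/73480901], P' = [8736408358/73480901 1324687918/73480901 -4412683294/73480901; 1324687918/73480901 467778642/73480901 -421450430/73480901; -4412683294/73480901 -421450430/73480901 2488831038/73480901]

step 0: x̄ = F·x = [2, -3, 0]
step 0: P̄ = F·P·Fᵀ + Q = [15 0 -4; 0 7 -3; -4 -3 12]
step 0: y = z − H·x̄ = [14]
step 0: S = H·P̄·Hᵀ + R = [241]
step 0: K = P̄·Hᵀ·S⁻¹ = [-18/241; 30/241; -37/241]
step 0: x' = x̄ + K·y = [230/241, -303/241, -518/241]
step 0: P' = (I − K·H)·P̄ = [3291/241 540/241 -1630/241; 540/241 787/241 387/241; -1630/241 387/241 1523/241]
step 1: x̄ = F·x = [-1208/241, -303/241, 245/241]
step 1: P̄ = F·P·Fᵀ + Q = [41886/241 -1233/241 -15360/241; -1233/241 1992/241 439/241; -15360/241 439/241 6984/241]
step 1: y = z − H·x̄ = [-531/241]
step 1: S = H·P̄·Hᵀ + R = [71866/241]
step 1: K = P̄·Hᵀ·S⁻¹ = [-41391/71866; 7125/71866; 11085/71866]
step 1: x' = x̄ + K·y = [-269027/71866, -106053/71866, 48635/71866]
step 1: P' = (I − K·H)·P̄ = [5381595/71866 856017/71866 -2676525/71866; 856017/71866 383367/71866 -196811/71866; -2676525/71866 -196811/71866 1572759/71866]
step 2: x̄ = F·x = [427858/35933, -106053/71866, -191683/35933]
step 2: P̄ = F·P·Fᵀ + Q = [33176864/35933 -1382431/35933 -12637712/35933; -1382431/35933 742697/71866 529995/35933; -12637712/35933 529995/35933 5016712/35933]
step 2: y = z − H·x̄ = [663895/71866]
step 2: S = H·P̄·Hᵀ + R = [73480901/71866]
step 2: K = P̄·Hᵀ·S⁻¹ = [-65175770/73480901; 4577845/73480901; 23630546/73480901]
step 2: x' = x̄ + K·y = [272853851/73480901, -66146183/73480901, -173682656/73480901]
step 2: P' = (I − K·H)·P̄ = [8736408358/73480901 1324687918/73480901 -4412683294/73480901; 1324687918/73480901 467778642/73480901 -421450430/73480901; -4412683294/73480901 -421450430/73480901 2488831038/73480901]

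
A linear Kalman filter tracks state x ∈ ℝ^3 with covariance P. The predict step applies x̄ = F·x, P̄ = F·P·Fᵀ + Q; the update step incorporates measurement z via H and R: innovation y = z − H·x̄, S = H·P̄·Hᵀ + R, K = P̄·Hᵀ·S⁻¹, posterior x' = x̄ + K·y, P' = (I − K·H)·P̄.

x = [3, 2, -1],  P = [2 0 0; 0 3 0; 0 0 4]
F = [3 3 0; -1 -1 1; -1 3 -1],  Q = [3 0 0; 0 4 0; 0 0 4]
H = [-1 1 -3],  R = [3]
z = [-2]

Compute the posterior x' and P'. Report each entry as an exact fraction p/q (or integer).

x̄ = F·x = [15, -6, 4]
P̄ = F·P·Fᵀ + Q = [48 -15 21; -15 13 -11; 21 -11 37]
y = z − H·x̄ = [31]
S = H·P̄·Hᵀ + R = [619]
K = P̄·Hᵀ·S⁻¹ = [-126/619; 61/619; -143/619]
x' = x̄ + K·y = [5379/619, -1823/619, -1957/619]
P' = (I − K·H)·P̄ = [13836/619 -1599/619 -5019/619; -1599/619 4326/619 1914/619; -5019/619 1914/619 2454/619]

x' = [5379/619, -1823/619, -1957/619]
P' = [13836/619 -1599/619 -5019/619; -1599/619 4326/619 1914/619; -5019/619 1914/619 2454/619]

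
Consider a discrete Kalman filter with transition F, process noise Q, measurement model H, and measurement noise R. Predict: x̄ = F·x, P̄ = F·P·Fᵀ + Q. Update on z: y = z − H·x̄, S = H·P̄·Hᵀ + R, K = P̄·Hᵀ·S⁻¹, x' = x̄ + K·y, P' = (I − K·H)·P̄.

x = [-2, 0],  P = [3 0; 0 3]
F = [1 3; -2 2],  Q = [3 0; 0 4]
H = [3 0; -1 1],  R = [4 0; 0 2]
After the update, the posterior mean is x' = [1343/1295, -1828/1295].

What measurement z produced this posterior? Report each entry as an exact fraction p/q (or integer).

x̄ = F·x = [-2, 4]
P̄ = F·P·Fᵀ + Q = [33 12; 12 28]
S = H·P̄·Hᵀ + R = [301 -63; -63 39]
K = P̄·Hᵀ·S⁻¹ = [423/1295 -2/185; 402/1295 506/555]
x' − x̄ = [3933/1295, -7008/1295] = K·y
y = (KᵀK)⁻¹·Kᵀ·(x' − x̄) = [9, -9]
z = y + H·x̄ = [9, -9] + [-6, 6] = [3, -3]

z = [3, -3]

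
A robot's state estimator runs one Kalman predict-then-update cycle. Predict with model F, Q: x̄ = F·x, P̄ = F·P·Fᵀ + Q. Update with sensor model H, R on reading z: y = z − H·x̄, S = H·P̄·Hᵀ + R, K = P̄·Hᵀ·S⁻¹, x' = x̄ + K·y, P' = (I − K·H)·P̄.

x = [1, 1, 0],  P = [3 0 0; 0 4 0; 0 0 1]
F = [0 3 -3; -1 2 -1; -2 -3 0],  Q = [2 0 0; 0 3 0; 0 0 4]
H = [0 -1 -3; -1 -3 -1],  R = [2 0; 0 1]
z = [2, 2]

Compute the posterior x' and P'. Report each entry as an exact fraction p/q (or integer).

x' = [-8769/109969, -50585/109969, -58691/109969]
P' = [550318/109969 -189156/109969 49654/109969; -189156/109969 83314/109969 -31872/109969; 49654/109969 -31872/109969 36300/109969]

x̄ = F·x = [3, 1, -5]
P̄ = F·P·Fᵀ + Q = [47 27 -36; 27 23 -18; -36 -18 52]
y = z − H·x̄ = [-12, 3]
S = H·P̄·Hᵀ + R = [385 -36; -36 289]
K = P̄·Hᵀ·S⁻¹ = [20097/109969 -32504/109969; 6151/109969 -28914/109969; -38514/109969 9662/109969]
x' = x̄ + K·y = [-8769/109969, -50585/109969, -58691/109969]
P' = (I − K·H)·P̄ = [550318/109969 -189156/109969 49654/109969; -189156/109969 83314/109969 -31872/109969; 49654/109969 -31872/109969 36300/109969]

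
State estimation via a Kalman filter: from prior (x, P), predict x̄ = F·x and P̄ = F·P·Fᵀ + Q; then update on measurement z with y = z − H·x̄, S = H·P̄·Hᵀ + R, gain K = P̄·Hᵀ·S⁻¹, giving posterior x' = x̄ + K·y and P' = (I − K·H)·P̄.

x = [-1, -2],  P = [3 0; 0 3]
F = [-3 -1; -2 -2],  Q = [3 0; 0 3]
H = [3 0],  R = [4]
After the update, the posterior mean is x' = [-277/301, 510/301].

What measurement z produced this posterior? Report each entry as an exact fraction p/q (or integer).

z = [-3]

x̄ = F·x = [5, 6]
P̄ = F·P·Fᵀ + Q = [33 24; 24 27]
S = H·P̄·Hᵀ + R = [301]
K = P̄·Hᵀ·S⁻¹ = [99/301; 72/301]
x' − x̄ = [-1782/301, -1296/301] = K·y
y = (KᵀK)⁻¹·Kᵀ·(x' − x̄) = [-18]
z = y + H·x̄ = [-18] + [15] = [-3]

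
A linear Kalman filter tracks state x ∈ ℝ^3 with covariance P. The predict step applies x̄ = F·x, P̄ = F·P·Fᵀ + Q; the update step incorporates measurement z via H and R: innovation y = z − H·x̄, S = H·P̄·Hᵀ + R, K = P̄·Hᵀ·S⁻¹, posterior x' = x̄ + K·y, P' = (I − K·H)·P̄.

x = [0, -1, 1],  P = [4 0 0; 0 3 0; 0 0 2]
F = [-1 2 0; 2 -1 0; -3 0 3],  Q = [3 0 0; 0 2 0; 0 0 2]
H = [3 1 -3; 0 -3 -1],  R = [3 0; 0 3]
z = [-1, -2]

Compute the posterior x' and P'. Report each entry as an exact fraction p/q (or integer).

x' = [-124/177, 13872/18821, -1841/18821]
P' = [1819/177 -197/59 540/59; -197/59 25794/18821 -56052/18821; 540/59 -56052/18821 159000/18821]

x̄ = F·x = [-2, 1, 3]
P̄ = F·P·Fᵀ + Q = [19 -14 12; -14 21 -24; 12 -24 56]
y = z − H·x̄ = [13, 4]
S = H·P̄·Hᵀ + R = [543 3; 3 104]
K = P̄·Hᵀ·S⁻¹ = [2/177 17/59; 1807/18821 -7110/18821; -5424/18821 3052/18821]
x' = x̄ + K·y = [-124/177, 13872/18821, -1841/18821]
P' = (I − K·H)·P̄ = [1819/177 -197/59 540/59; -197/59 25794/18821 -56052/18821; 540/59 -56052/18821 159000/18821]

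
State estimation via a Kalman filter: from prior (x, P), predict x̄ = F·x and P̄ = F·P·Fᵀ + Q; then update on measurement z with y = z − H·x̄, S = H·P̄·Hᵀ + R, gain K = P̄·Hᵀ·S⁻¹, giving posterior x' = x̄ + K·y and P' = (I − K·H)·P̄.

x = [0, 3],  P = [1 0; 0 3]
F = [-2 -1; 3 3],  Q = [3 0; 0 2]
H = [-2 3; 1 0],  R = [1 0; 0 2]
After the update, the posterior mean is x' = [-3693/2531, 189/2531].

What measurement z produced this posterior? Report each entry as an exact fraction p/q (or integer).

x̄ = F·x = [-3, 9]
P̄ = F·P·Fᵀ + Q = [10 -15; -15 38]
S = H·P̄·Hᵀ + R = [563 -65; -65 12]
K = P̄·Hᵀ·S⁻¹ = [-130/2531 1405/2531; 753/2531 915/2531]
x' − x̄ = [3900/2531, -22590/2531] = K·y
y = (KᵀK)⁻¹·Kᵀ·(x' − x̄) = [-30, 0]
z = y + H·x̄ = [-30, 0] + [33, -3] = [3, -3]

z = [3, -3]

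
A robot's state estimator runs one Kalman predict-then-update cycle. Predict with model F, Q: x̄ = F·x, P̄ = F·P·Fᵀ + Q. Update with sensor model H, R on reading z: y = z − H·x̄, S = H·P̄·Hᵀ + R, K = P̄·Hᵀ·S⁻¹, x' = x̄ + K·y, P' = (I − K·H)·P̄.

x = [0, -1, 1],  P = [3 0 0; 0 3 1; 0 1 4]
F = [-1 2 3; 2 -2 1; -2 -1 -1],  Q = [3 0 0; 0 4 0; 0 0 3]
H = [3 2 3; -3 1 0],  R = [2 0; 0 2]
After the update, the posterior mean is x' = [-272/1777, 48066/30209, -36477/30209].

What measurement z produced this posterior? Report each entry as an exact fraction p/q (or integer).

z = [-1, 2]

x̄ = F·x = [1, 3, 0]
P̄ = F·P·Fᵀ + Q = [66 -10 -17; -10 28 -9; -17 -9 24]
S = H·P̄·Hᵀ + R = [390 -382; -382 684]
K = P̄·Hᵀ·S⁻¹ = [109/1777 -959/3554; 5368/30209 11119/60418; 4524/30209 8763/60418]
x' − x̄ = [-2049/1777, -42561/30209, -36477/30209] = K·y
y = (KᵀK)⁻¹·Kᵀ·(x' − x̄) = [-10, 2]
z = y + H·x̄ = [-10, 2] + [9, 0] = [-1, 2]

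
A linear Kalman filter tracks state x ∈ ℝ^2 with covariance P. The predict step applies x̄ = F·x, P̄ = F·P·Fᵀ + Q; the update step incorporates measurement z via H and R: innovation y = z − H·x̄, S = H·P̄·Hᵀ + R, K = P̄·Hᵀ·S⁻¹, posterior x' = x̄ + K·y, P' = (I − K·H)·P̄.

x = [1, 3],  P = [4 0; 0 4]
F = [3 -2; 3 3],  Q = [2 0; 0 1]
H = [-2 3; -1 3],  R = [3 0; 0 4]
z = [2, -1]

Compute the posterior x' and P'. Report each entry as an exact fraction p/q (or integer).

x' = [-34467/13009, -14492/13009]
P' = [79974/13009 41826/13009; 41826/13009 24346/13009]

x̄ = F·x = [-3, 12]
P̄ = F·P·Fᵀ + Q = [54 12; 12 73]
y = z − H·x̄ = [-40, -40]
S = H·P̄·Hᵀ + R = [732 657; 657 643]
K = P̄·Hᵀ·S⁻¹ = [-11490/13009 11376/13009; -3538/13009 7803/13009]
x' = x̄ + K·y = [-34467/13009, -14492/13009]
P' = (I − K·H)·P̄ = [79974/13009 41826/13009; 41826/13009 24346/13009]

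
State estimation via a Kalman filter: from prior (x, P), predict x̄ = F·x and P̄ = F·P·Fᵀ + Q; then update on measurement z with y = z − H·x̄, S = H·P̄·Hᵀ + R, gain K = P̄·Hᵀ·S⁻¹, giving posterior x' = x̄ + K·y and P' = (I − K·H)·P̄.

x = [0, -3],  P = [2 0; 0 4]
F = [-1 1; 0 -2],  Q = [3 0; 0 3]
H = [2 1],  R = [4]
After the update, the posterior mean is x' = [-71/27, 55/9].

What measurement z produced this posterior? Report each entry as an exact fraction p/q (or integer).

x̄ = F·x = [-3, 6]
P̄ = F·P·Fᵀ + Q = [9 -8; -8 19]
S = H·P̄·Hᵀ + R = [27]
K = P̄·Hᵀ·S⁻¹ = [10/27; 1/9]
x' − x̄ = [10/27, 1/9] = K·y
y = (KᵀK)⁻¹·Kᵀ·(x' − x̄) = [1]
z = y + H·x̄ = [1] + [0] = [1]

z = [1]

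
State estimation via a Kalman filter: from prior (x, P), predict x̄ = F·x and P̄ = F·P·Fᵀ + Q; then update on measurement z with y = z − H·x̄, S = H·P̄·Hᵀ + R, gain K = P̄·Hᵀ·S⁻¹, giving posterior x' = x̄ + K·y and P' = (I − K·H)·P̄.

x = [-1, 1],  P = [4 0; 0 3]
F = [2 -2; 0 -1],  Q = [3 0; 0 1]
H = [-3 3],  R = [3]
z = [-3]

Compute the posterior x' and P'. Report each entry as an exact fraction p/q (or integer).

x' = [2/7, -23/35]
P' = [59/14 27/7; 27/7 134/35]

x̄ = F·x = [-4, -1]
P̄ = F·P·Fᵀ + Q = [31 6; 6 4]
y = z − H·x̄ = [-12]
S = H·P̄·Hᵀ + R = [210]
K = P̄·Hᵀ·S⁻¹ = [-5/14; -1/35]
x' = x̄ + K·y = [2/7, -23/35]
P' = (I − K·H)·P̄ = [59/14 27/7; 27/7 134/35]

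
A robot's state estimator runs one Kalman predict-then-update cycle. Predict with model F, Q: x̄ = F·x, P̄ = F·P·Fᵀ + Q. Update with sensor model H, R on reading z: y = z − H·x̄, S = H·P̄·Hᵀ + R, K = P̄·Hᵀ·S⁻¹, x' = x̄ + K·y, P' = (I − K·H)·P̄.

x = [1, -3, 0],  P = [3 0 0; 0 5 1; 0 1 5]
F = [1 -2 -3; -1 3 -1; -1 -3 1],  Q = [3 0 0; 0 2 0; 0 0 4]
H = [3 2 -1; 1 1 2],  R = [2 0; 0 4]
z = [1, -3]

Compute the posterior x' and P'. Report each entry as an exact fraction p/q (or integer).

x̄ = F·x = [7, -10, 8]
P̄ = F·P·Fᵀ + Q = [83 -25 19; -25 49 -41; 19 -41 51]
y = z − H·x̄ = [8, -16]
S = H·P̄·Hᵀ + R = [746 92; 92 202]
K = P̄·Hᵀ·S⁻¹ = [6/31 12/31; 4566/35557 -12289/35557; -5678/35557 16668/35557]
x' = x̄ + K·y = [73/31, -122418/35557, -27656/35557]
P' = (I − K·H)·P̄ = [11 -463/31 85/31; -463/31 737307/35557 -127701/35557; 85/31 -127701/35557 48439/35557]

x' = [73/31, -122418/35557, -27656/35557]
P' = [11 -463/31 85/31; -463/31 737307/35557 -127701/35557; 85/31 -127701/35557 48439/35557]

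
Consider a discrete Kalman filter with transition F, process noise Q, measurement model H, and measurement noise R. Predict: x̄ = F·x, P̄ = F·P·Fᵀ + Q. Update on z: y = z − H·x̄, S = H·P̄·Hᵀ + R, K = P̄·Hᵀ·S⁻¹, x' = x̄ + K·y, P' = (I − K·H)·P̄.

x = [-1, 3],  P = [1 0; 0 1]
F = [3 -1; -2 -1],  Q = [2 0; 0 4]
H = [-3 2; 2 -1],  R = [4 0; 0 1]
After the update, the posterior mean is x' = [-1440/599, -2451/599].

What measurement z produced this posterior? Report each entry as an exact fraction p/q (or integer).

z = [-2, -1]

x̄ = F·x = [-6, -1]
P̄ = F·P·Fᵀ + Q = [12 -5; -5 9]
S = H·P̄·Hᵀ + R = [208 -125; -125 78]
K = P̄·Hᵀ·S⁻¹ = [37/599 282/599; 199/599 173/599]
x' − x̄ = [2154/599, -1852/599] = K·y
y = (KᵀK)⁻¹·Kᵀ·(x' − x̄) = [-18, 10]
z = y + H·x̄ = [-18, 10] + [16, -11] = [-2, -1]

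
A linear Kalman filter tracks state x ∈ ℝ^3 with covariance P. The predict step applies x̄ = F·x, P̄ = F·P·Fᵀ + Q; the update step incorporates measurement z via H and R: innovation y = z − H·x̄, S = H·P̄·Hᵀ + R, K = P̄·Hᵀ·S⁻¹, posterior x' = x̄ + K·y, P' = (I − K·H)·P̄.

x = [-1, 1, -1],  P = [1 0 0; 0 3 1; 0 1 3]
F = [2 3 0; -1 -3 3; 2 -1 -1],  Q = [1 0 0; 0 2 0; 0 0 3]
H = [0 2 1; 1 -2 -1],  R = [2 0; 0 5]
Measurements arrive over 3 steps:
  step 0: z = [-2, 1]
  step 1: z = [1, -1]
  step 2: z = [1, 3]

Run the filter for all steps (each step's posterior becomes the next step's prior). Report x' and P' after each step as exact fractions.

step 0: x' = [-5825/4319, -221/617, -6400/4319], P' = [20704/4319 780/617 -5576/4319; 780/617 2431/617 -4222/617; -5576/4319 -4222/617 57602/4319]
step 1: x' = [-165265542/144473551, -65049123/144473551, 219539655/144473551], P' = [768550591/144473551 -187936511/144473551 585256498/144473551; -187936511/144473551 301516948/144473551 -559487242/144473551; 585256498/144473551 -559487242/144473551 1294495042/144473551]
step 2: x' = [6157267619581/2616381273056, 985080240159/2616381273056, -8593442935/38476195192], P' = [13808502623603/2616381273056 -2864141469199/2616381273056 141186155087/38476195192; -2864141469199/2616381273056 5016770559227/2616381273056 -134331514811/38476195192; 141186155087/38476195192 -134331514811/38476195192 78252832751/9619048798]

step 0: x̄ = F·x = [1, -5, -2]
step 0: P̄ = F·P·Fᵀ + Q = [32 -20 -8; -20 39 -2; -8 -2 15]
step 0: y = z − H·x̄ = [10, -12]
step 0: S = H·P̄·Hᵀ + R = [165 -211; -211 296]
step 0: K = P̄·Hᵀ·S⁻¹ = [2672/4319 3072/4319; 320/617 28/617; -753/4319 -814/4319]
step 0: x' = x̄ + K·y = [-5825/4319, -221/617, -6400/4319]
step 0: P' = (I − K·H)·P̄ = [20704/4319 780/617 -5576/4319; 780/617 2431/617 -4222/617; -5576/4319 -4222/617 57602/4319]
step 1: x̄ = F·x = [-16291/4319, -8734/4319, -529/617]
step 1: P̄ = F·P·Fᵀ + Q = [305808/4319 -543143/4319 21917/617; -543143/4319 1299101/4319 -32785/617; 21917/617 -32785/617 15964/617]
step 1: y = z − H·x̄ = [25490/4319, -9199/4319]
step 1: S = H·P̄·Hᵀ + R = [4398810/4319 -5323039/4319; -5323039/4319 6583309/4319]
step 1: K = P̄·Hᵀ·S⁻¹ = [104691738/144473551 111833423/144473551; 21773327/144473551 -46296633/144473551; 87760279/144473551 81947188/144473551]
step 1: x' = x̄ + K·y = [-165265542/144473551, -65049123/144473551, 219539655/144473551]
step 1: P' = (I − K·H)·P̄ = [768550591/144473551 -187936511/144473551 585256498/144473551; -187936511/144473551 301516948/144473551 -559487242/144473551; 585256498/144473551 -559487242/144473551 1294495042/144473551]
step 2: x̄ = F·x = [-525678453/144473551, 1019031876/144473551, -485021616/144473551]
step 2: P̄ = F·P·Fᵀ + Q = [3677090315/144473551 -4083171305/144473551 1925854206/144473551; -4083171305/144473551 20853217905/144473551 520442577/144473551; 1925854206/144473551 520442577/144473551 2395380575/144473551]
step 2: y = z − H·x̄ = [-1408568585/144473551, 2512141242/144473551]
step 2: S = H·P̄·Hᵀ + R = [88178969605/144473551 -94130510907/144473551; -94130510907/144473551 104770457381/144473551]
step 2: K = P̄·Hᵀ·S⁻¹ = [1936187803759/2616381273056 1987225403217/2616381273056; 449499055653/2616381273056 -752627916101/2616381273056; 22174150691/38476195192 19367570741/38476195192]
step 2: x' = x̄ + K·y = [6157267619581/2616381273056, 985080240159/2616381273056, -8593442935/38476195192]
step 2: P' = (I − K·H)·P̄ = [13808502623603/2616381273056 -2864141469199/2616381273056 141186155087/38476195192; -2864141469199/2616381273056 5016770559227/2616381273056 -134331514811/38476195192; 141186155087/38476195192 -134331514811/38476195192 78252832751/9619048798]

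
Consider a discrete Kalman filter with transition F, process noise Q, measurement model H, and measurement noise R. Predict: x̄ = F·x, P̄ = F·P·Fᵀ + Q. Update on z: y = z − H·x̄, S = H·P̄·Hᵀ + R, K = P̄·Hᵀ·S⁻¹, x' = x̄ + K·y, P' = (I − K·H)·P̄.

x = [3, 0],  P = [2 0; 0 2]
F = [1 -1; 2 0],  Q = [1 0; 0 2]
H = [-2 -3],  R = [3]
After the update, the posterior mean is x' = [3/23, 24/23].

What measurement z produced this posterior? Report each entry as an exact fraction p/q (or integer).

z = [-3]

x̄ = F·x = [3, 6]
P̄ = F·P·Fᵀ + Q = [5 4; 4 10]
S = H·P̄·Hᵀ + R = [161]
K = P̄·Hᵀ·S⁻¹ = [-22/161; -38/161]
x' − x̄ = [-66/23, -114/23] = K·y
y = (KᵀK)⁻¹·Kᵀ·(x' − x̄) = [21]
z = y + H·x̄ = [21] + [-24] = [-3]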